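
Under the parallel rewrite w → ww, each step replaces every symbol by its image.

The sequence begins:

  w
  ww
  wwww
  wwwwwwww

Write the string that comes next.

Expanding wwwwwwww: w→ww, w→ww, w→ww, w→ww, w→ww, w→ww, w→ww, w→ww. Concatenated: ww ww ww ww ww ww ww ww.

wwwwwwwwwwwwwwww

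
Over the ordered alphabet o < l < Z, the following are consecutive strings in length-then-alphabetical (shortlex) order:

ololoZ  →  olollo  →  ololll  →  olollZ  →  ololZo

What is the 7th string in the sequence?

Stepping forward 2 times from ololZo: ololZo → ololZl, then the target.

ololZZ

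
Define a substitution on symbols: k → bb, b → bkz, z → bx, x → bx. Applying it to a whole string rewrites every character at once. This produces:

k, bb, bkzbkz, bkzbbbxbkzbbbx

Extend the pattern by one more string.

bkzbbbxbkzbkzbkzbxbkzbbbxbkzbkzbkzbx

Replace each of the 14 characters of bkzbbbxbkzbbbx in place — bkz bb bx bkz bkz bkz bx bkz bb bx bkz bkz bkz bx — and concatenate.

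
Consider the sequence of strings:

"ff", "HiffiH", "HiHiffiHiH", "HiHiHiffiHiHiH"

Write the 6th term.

s(k+1) = Hi·s(k)·iH, so each term gains Hi as a prefix and iH as a suffix.
From HiHiHiffiHiHiH, 2 further steps: HiHiHiffiHiHiH → HiHiHiHiffiHiHiHiH → (answer).

HiHiHiHiHiffiHiHiHiHiH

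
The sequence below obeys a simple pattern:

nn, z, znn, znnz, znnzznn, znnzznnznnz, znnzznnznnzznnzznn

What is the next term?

From term 3 onward, concatenate the last term with the second-to-last: z·nn = znn, znn·z = znnz, …
So term 8 is znnzznnznnzznnzznn·znnzznnznnz.

znnzznnznnzznnzznnznnzznnznnz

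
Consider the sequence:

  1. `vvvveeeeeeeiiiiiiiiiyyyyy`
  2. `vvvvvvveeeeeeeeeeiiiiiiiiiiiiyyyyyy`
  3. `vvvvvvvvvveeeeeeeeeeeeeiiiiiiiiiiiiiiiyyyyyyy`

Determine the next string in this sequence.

Reading off run lengths: v runs 4, 7, 10; e runs 7, 10, 13; i runs 9, 12, 15; y runs 5, 6, 7 — each is linear in n, where the shown terms are n = 2, 3, 4.
For the next term, n = 5, so the run lengths are 13, 16, 18, 8.

vvvvvvvvvvvvveeeeeeeeeeeeeeeeiiiiiiiiiiiiiiiiiiyyyyyyyy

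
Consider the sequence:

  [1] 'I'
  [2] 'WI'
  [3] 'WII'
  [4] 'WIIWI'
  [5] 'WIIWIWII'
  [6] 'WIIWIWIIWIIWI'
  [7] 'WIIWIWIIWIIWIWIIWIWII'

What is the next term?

WIIWIWIIWIIWIWIIWIWIIWIIWIWIIWIIWI

From term 3 onward, concatenate the last term with the second-to-last: WI·I = WII, WII·WI = WIIWI, …
The next term joins WIIWIWIIWIIWIWIIWIWII and WIIWIWIIWIIWI.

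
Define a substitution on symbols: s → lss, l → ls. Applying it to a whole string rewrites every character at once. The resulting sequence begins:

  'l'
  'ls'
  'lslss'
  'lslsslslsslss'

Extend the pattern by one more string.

Applying the rule to each of the 13 symbols of lslsslslsslss gives the pieces ls lss ls lss lss ls lss ls lss lss ls lss lss, which concatenate to the answer.

lslsslslsslsslslsslslsslsslslsslss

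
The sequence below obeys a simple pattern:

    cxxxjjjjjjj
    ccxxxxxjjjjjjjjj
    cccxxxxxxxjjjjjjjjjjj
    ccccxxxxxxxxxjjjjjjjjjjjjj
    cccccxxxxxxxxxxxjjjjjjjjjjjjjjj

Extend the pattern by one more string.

Term n consists of n-1 c's, followed by 2n-1 x's, followed by 2n+3 j's, where the shown terms are n = 2, 3, 4, 5, 6.
Setting n = 7 gives 6, 13, 17 characters in each block.

ccccccxxxxxxxxxxxxxjjjjjjjjjjjjjjjjj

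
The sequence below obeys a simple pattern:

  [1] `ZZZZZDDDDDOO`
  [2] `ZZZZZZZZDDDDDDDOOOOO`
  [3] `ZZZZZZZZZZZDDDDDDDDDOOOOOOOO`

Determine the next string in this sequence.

ZZZZZZZZZZZZZZDDDDDDDDDDDOOOOOOOOOOO

The n-th term is 3n+2 Z's then 2n+3 D's then 3n-1 O's (n = 1, 2, …).
For the next term, n = 4, so the run lengths are 14, 11, 11.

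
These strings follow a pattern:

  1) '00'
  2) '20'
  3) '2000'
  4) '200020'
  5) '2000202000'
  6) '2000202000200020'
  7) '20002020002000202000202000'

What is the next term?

200020200020002020002020002000202000200020

This is a Fibonacci-style word recurrence s(k) = s(k−1)·s(k−2): e.g. 20·00 = 2000.
So term 8 is 20002020002000202000202000·2000202000200020.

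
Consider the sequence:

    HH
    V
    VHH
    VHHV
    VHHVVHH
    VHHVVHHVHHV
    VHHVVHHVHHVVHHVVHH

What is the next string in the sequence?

This is a Fibonacci-style word recurrence s(k) = s(k−1)·s(k−2): e.g. V·HH = VHH.
The next term joins VHHVVHHVHHVVHHVVHH and VHHVVHHVHHV.

VHHVVHHVHHVVHHVVHHVHHVVHHVHHV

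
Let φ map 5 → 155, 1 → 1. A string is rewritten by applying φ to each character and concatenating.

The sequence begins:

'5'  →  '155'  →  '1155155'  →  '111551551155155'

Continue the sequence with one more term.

Rewriting the 15 symbols of 111551551155155 one by one yields 1 1 1 155 155 1 155 155 1 1 155 155 1 155 155; concatenated:

1111551551155155111551551155155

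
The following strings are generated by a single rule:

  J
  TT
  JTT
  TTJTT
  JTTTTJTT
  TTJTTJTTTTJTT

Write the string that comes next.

JTTTTJTTTTJTTJTTTTJTT

From term 3 onward, concatenate the second-to-last term with the last: J·TT = JTT, TT·JTT = TTJTT, …
So term 7 is JTTTTJTT·TTJTTJTTTTJTT.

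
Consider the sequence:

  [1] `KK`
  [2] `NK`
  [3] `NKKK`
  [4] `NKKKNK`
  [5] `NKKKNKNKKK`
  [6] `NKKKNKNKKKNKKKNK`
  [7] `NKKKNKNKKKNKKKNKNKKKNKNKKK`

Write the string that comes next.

This is a Fibonacci-style word recurrence s(k) = s(k−1)·s(k−2): e.g. NK·KK = NKKK.
Continuing: NKKKNKNKKKNKKKNKNKKKNKNKKK · NKKKNKNKKKNKKKNK gives term 8.

NKKKNKNKKKNKKKNKNKKKNKNKKKNKKKNKNKKKNKKKNK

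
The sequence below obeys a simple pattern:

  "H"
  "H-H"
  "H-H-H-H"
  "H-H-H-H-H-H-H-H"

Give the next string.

s(k+1) = s(k)·-·s(k) — each term doubles the last with '-' between the halves.
Doubling H-H-H-H-H-H-H-H with '-' between the halves:

H-H-H-H-H-H-H-H-H-H-H-H-H-H-H-H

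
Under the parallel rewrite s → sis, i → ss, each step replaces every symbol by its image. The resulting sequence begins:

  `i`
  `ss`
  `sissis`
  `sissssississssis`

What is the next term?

Rewriting the 16 symbols of sissssississssis one by one yields sis ss sis sis sis sis ss sis sis ss sis sis sis sis ss sis; concatenated:

sissssississississssississssississississssis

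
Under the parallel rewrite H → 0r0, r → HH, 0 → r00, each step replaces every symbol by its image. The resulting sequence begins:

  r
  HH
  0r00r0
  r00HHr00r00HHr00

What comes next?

Replace each of the 16 characters of r00HHr00r00HHr00 in place — HH r00 r00 0r0 0r0 HH r00 r00 HH r00 r00 0r0 0r0 HH r00 r00 — and concatenate.

HHr00r000r00r0HHr00r00HHr00r000r00r0HHr00r00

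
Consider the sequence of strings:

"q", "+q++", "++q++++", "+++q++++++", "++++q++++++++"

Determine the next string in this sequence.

Each term wraps the previous one in + on the left and ++ on the right.
So the next term is +·++++q++++++++·++.

+++++q++++++++++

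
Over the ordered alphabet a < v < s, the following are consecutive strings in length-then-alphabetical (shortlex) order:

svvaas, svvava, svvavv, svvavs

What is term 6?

Stepping forward 2 times from svvavs: svvavs → svvasa, then the target.

svvasv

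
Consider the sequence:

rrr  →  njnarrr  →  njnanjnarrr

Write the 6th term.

njnanjnanjnanjnanjnarrr

Each term is the previous one with njna prepended.
From njnanjnarrr, 3 further steps: njnanjnarrr → njnanjnanjnarrr → njnanjnanjnanjnarrr → (answer).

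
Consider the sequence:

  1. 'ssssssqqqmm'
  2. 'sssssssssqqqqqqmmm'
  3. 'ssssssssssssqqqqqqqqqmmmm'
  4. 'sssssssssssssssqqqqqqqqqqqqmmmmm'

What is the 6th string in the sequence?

sssssssssssssssssssssqqqqqqqqqqqqqqqqqqmmmmmmm

Term n consists of 3n+3 s's, followed by 3n q's, followed by n+1 m's (n = 1, 2, …).
For term 6, n = 6, so the run lengths are 21, 18, 7.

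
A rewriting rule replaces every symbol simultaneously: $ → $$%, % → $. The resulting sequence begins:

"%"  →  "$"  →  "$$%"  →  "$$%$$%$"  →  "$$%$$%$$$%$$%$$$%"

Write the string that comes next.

Rewriting the 17 symbols of $$%$$%$$$%$$%$$$% one by one yields $$% $$% $ $$% $$% $ $$% $$% $$% $ $$% $$% $ $$% $$% $$% $; concatenated:

$$%$$%$$$%$$%$$$%$$%$$%$$$%$$%$$$%$$%$$%$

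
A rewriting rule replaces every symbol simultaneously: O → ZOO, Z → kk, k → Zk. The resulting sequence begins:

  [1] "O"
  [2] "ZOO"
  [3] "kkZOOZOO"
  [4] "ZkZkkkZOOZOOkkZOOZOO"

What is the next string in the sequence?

kkZkkkZkZkZkkkZOOZOOkkZOOZOOZkZkkkZOOZOOkkZOOZOO

φ(ZkZkkkZOOZOOkkZOOZOO) expands symbol-by-symbol to kk Zk kk Zk Zk Zk kk ZOO ZOO kk ZOO ZOO Zk Zk kk ZOO ZOO kk ZOO ZOO; joining the 20 pieces gives the next term.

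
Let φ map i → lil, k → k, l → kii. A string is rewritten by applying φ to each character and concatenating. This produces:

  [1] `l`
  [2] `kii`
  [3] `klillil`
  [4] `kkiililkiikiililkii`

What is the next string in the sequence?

Rewriting the 19 symbols of kkiililkiikiililkii one by one yields k k lil lil kii lil kii k lil lil k lil lil kii lil kii k lil lil; concatenated:

kklillilkiililkiiklillilklillilkiililkiiklillil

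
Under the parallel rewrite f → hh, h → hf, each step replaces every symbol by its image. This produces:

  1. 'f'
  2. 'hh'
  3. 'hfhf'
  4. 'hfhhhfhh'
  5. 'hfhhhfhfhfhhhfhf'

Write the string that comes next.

hfhhhfhfhfhhhfhhhfhhhfhfhfhhhfhh

φ(hfhhhfhfhfhhhfhf) expands symbol-by-symbol to hf hh hf hf hf hh hf hh hf hh hf hf hf hh hf hh; joining the 16 pieces gives the next term.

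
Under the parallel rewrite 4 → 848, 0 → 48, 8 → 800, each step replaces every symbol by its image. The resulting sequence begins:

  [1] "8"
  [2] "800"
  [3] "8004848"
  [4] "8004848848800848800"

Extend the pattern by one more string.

Applying the rule to each of the 19 symbols of 8004848848800848800 gives the pieces 800 48 48 848 800 848 800 800 848 800 800 48 48 800 848 800 800 48 48, which concatenate to the answer.

800484884880084880080084880080048488008488008004848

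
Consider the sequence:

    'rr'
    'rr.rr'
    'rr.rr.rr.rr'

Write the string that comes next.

s(k+1) = s(k)·.·s(k) — each term doubles the last with '.' between the halves.
Doubling rr.rr.rr.rr with '.' between the halves:

rr.rr.rr.rr.rr.rr.rr.rr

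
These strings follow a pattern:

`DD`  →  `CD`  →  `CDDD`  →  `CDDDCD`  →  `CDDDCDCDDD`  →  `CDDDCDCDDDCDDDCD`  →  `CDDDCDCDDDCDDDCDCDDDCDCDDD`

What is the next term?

CDDDCDCDDDCDDDCDCDDDCDCDDDCDDDCDCDDDCDDDCD

From term 3 onward, concatenate the last term with the second-to-last: CD·DD = CDDD, CDDD·CD = CDDDCD, …
Continuing: CDDDCDCDDDCDDDCDCDDDCDCDDD · CDDDCDCDDDCDDDCD gives term 8.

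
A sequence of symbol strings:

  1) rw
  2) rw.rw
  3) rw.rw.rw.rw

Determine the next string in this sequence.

s(k+1) = s(k)·.·s(k) — each term doubles the last with '.' between the halves.
So the next term is two copies of rw.rw.rw.rw with '.' between the halves.

rw.rw.rw.rw.rw.rw.rw.rw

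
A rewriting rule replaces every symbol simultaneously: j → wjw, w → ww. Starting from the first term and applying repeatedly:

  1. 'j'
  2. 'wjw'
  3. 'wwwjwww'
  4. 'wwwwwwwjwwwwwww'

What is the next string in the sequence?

Replace each of the 15 characters of wwwwwwwjwwwwwww in place — ww ww ww ww ww ww ww wjw ww ww ww ww ww ww ww — and concatenate.

wwwwwwwwwwwwwwwjwwwwwwwwwwwwwww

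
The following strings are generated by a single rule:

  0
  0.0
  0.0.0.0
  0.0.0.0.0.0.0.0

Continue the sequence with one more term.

Every step duplicates the string with '.' between the halves.
Doubling 0.0.0.0.0.0.0.0 with '.' between the halves:

0.0.0.0.0.0.0.0.0.0.0.0.0.0.0.0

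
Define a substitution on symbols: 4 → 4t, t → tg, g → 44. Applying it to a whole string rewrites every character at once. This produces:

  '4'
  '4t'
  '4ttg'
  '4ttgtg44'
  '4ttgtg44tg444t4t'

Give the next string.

4ttgtg44tg444t4ttg444t4t4ttg4ttg

Applying the rule to each of the 16 symbols of 4ttgtg44tg444t4t gives the pieces 4t tg tg 44 tg 44 4t 4t tg 44 4t 4t 4t tg 4t tg, which concatenate to the answer.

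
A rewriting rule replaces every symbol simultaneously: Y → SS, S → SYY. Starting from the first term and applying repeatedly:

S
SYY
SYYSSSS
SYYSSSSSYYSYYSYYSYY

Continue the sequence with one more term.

SYYSSSSSYYSYYSYYSYYSYYSSSSSYYSSSSSYYSSSSSYYSSSS

Replace each of the 19 characters of SYYSSSSSYYSYYSYYSYY in place — SYY SS SS SYY SYY SYY SYY SYY SS SS SYY SS SS SYY SS SS SYY SS SS — and concatenate.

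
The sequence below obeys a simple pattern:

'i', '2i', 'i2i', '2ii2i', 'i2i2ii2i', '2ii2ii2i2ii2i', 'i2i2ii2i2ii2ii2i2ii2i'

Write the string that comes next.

This is a Fibonacci-style word recurrence s(k) = s(k−2)·s(k−1): e.g. i·2i = i2i.
Continuing: 2ii2ii2i2ii2i · i2i2ii2i2ii2ii2i2ii2i gives term 8.

2ii2ii2i2ii2ii2i2ii2i2ii2ii2i2ii2i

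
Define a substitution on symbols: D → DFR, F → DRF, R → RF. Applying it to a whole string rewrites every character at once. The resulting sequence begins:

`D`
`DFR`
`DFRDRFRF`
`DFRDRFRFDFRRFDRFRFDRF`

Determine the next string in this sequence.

Replace each of the 21 characters of DFRDRFRFDFRRFDRFRFDRF in place — DFR DRF RF DFR RF DRF RF DRF DFR DRF RF RF DRF DFR RF DRF RF DRF DFR RF DRF — and concatenate.

DFRDRFRFDFRRFDRFRFDRFDFRDRFRFRFDRFDFRRFDRFRFDRFDFRRFDRF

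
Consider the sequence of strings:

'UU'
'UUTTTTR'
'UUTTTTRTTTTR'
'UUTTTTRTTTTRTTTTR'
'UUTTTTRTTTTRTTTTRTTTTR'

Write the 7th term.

Every step adds TTTTR to the end: s(k+1) = s(k)·TTTTR.
From UUTTTTRTTTTRTTTTRTTTTR, 2 further steps: UUTTTTRTTTTRTTTTRTTTTR → UUTTTTRTTTTRTTTTRTTTTRTTTTR → (answer).

UUTTTTRTTTTRTTTTRTTTTRTTTTRTTTTR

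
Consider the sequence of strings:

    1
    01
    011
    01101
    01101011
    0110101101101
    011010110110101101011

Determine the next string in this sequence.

0110101101101011010110110101101101

This is a Fibonacci-style word recurrence s(k) = s(k−1)·s(k−2): e.g. 01·1 = 011.
So term 8 is 011010110110101101011·0110101101101.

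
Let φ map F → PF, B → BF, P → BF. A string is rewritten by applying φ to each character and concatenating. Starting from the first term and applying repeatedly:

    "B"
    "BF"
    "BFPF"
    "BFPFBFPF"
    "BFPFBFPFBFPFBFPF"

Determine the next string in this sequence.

BFPFBFPFBFPFBFPFBFPFBFPFBFPFBFPF

Replace each of the 16 characters of BFPFBFPFBFPFBFPF in place — BF PF BF PF BF PF BF PF BF PF BF PF BF PF BF PF — and concatenate.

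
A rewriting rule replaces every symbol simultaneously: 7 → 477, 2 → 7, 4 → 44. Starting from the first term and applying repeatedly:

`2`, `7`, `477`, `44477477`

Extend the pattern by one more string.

44444447747744477477

Rewriting each symbol of 44477477: 4→44, 4→44, 4→44, 7→477, 7→477, 4→44, 7→477, 7→477, which concatenates to 44 44 44 477 477 44 477 477.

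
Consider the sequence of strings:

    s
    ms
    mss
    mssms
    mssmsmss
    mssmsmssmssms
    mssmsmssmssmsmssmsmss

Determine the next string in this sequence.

mssmsmssmssmsmssmsmssmssmsmssmssms

Each term (from the third on) is the previous term followed by the one before it: term 3 = ms·s = mss.
So term 8 is mssmsmssmssmsmssmsmss·mssmsmssmssms.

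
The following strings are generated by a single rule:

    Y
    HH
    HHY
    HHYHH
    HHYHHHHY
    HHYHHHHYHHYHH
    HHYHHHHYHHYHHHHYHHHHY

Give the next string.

This is a Fibonacci-style word recurrence s(k) = s(k−1)·s(k−2): e.g. HH·Y = HHY.
Continuing: HHYHHHHYHHYHHHHYHHHHY · HHYHHHHYHHYHH gives term 8.

HHYHHHHYHHYHHHHYHHHHYHHYHHHHYHHYHH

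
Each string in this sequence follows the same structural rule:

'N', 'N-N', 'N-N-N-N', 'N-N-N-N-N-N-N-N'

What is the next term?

N-N-N-N-N-N-N-N-N-N-N-N-N-N-N-N

s(k+1) = s(k)·-·s(k) — each term doubles the last with '-' between the halves.
So the next term is two copies of N-N-N-N-N-N-N-N with '-' between the halves.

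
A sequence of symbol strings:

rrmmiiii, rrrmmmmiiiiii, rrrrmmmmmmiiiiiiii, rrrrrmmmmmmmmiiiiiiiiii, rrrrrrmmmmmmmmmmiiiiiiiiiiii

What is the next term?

The n-th term is n r's then 2n-2 m's then 2n i's, where the shown terms are n = 2, 3, 4, 5, 6.
At n = 7 the blocks have lengths 7, 12, 14.

rrrrrrrmmmmmmmmmmmmiiiiiiiiiiiiii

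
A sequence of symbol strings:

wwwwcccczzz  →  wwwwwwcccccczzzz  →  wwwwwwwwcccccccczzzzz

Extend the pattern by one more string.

wwwwwwwwwwcccccccccczzzzzz

Reading off run lengths: w runs 4, 6, 8; c runs 4, 6, 8; z runs 3, 4, 5 — each is linear in n, where the shown terms are n = 2, 3, 4.
At n = 5 the blocks have lengths 10, 10, 6.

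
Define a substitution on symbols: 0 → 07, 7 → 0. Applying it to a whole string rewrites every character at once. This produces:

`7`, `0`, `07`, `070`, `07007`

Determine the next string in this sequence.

07007070

Rewriting each symbol of 07007: 0→07, 7→0, 0→07, 0→07, 7→0, which concatenates to 07 0 07 07 0.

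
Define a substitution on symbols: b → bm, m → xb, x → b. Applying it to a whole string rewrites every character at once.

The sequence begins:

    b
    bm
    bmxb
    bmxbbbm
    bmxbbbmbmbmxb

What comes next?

bmxbbbmbmbmxbbmxbbmxbbbm

φ(bmxbbbmbmbmxb) expands symbol-by-symbol to bm xb b bm bm bm xb bm xb bm xb b bm; joining the 13 pieces gives the next term.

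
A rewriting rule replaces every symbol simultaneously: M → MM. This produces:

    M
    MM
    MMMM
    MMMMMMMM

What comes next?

Rewriting each symbol of MMMMMMMM: M→MM, M→MM, M→MM, M→MM, M→MM, M→MM, M→MM, M→MM, which concatenates to MM MM MM MM MM MM MM MM.

MMMMMMMMMMMMMMMM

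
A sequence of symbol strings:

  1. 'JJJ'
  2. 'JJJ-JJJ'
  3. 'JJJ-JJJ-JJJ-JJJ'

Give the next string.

s(k+1) = s(k)·-·s(k) — each term doubles the last with '-' between the halves.
Doubling JJJ-JJJ-JJJ-JJJ with '-' between the halves:

JJJ-JJJ-JJJ-JJJ-JJJ-JJJ-JJJ-JJJ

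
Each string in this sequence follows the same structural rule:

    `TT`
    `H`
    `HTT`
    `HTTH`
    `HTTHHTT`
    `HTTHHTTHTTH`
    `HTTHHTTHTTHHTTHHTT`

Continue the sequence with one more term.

HTTHHTTHTTHHTTHHTTHTTHHTTHTTH

Each term (from the third on) is the previous term followed by the one before it: term 3 = H·TT = HTT.
Continuing: HTTHHTTHTTHHTTHHTT · HTTHHTTHTTH gives term 8.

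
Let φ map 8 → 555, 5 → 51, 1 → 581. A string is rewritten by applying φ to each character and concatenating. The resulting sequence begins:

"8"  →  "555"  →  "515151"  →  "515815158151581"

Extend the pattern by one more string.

Rewriting the 15 symbols of 515815158151581 one by one yields 51 581 51 555 581 51 581 51 555 581 51 581 51 555 581; concatenated:

515815155558151581515555815158151555581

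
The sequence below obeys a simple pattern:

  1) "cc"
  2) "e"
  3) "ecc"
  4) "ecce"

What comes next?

From term 3 onward, concatenate the last term with the second-to-last: e·cc = ecc, ecc·e = ecce, …
The next term joins ecce and ecc.

ecceecc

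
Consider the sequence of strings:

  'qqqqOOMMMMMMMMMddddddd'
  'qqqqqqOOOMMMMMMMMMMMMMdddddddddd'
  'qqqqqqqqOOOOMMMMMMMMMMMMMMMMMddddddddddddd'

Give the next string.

qqqqqqqqqqOOOOOMMMMMMMMMMMMMMMMMMMMMdddddddddddddddd

The n-th term is 2n q's then n O's then 4n+1 M's then 3n+1 d's, where the shown terms are n = 2, 3, 4.
At n = 5 the blocks have lengths 10, 5, 21, 16.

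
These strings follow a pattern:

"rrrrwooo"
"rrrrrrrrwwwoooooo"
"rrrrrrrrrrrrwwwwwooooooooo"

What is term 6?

rrrrrrrrrrrrrrrrrrrrrrrrwwwwwwwwwwwoooooooooooooooooo

Reading off run lengths: r runs 4, 8, 12; w runs 1, 3, 5; o runs 3, 6, 9 — each is linear in n (n = 1, 2, …).
Setting n = 6 gives 24, 11, 18 characters in each block.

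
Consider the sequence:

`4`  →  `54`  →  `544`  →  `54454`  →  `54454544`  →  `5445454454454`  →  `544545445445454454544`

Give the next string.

This is a Fibonacci-style word recurrence s(k) = s(k−1)·s(k−2): e.g. 54·4 = 544.
Continuing: 544545445445454454544 · 5445454454454 gives term 8.

5445454454454544545445445454454454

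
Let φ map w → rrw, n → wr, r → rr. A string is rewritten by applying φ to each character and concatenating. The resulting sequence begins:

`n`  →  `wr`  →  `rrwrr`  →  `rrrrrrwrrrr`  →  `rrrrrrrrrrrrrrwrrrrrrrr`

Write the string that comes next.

rrrrrrrrrrrrrrrrrrrrrrrrrrrrrrwrrrrrrrrrrrrrrrr

Applying the rule to each of the 23 symbols of rrrrrrrrrrrrrrwrrrrrrrr gives the pieces rr rr rr rr rr rr rr rr rr rr rr rr rr rr rrw rr rr rr rr rr rr rr rr, which concatenate to the answer.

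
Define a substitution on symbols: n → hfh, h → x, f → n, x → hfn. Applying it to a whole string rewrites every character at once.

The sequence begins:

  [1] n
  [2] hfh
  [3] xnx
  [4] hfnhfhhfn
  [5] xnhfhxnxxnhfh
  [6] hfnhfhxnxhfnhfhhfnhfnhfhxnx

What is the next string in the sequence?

Applying the rule to each of the 27 symbols of hfnhfhxnxhfnhfhhfnhfnhfhxnx gives the pieces x n hfh x n x hfn hfh hfn x n hfh x n x x n hfh x n hfh x n x hfn hfh hfn, which concatenate to the answer.

xnhfhxnxhfnhfhhfnxnhfhxnxxnhfhxnhfhxnxhfnhfhhfn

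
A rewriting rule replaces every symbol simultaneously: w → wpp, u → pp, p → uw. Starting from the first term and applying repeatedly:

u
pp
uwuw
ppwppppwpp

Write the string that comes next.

uwuwwppuwuwuwuwwppuwuw

Rewriting each symbol of ppwppppwpp: p→uw, p→uw, w→wpp, p→uw, p→uw, p→uw, p→uw, w→wpp, p→uw, p→uw, which concatenates to uw uw wpp uw uw uw uw wpp uw uw.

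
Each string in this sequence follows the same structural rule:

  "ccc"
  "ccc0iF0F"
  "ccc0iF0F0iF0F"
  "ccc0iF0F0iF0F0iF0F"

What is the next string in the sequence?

Each term is the previous one with 0iF0F appended.
One more step from ccc0iF0F0iF0F0iF0F gives the answer.

ccc0iF0F0iF0F0iF0F0iF0F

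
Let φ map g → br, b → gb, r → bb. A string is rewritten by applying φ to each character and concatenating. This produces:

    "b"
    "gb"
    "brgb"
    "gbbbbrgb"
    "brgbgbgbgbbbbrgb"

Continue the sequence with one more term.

φ(brgbgbgbgbbbbrgb) expands symbol-by-symbol to gb bb br gb br gb br gb br gb gb gb gb bb br gb; joining the 16 pieces gives the next term.

gbbbbrgbbrgbbrgbbrgbgbgbgbbbbrgb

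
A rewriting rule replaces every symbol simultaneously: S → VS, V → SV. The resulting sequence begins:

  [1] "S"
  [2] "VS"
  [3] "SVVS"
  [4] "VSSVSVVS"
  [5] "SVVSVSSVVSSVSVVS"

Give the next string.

Rewriting the 16 symbols of SVVSVSSVVSSVSVVS one by one yields VS SV SV VS SV VS VS SV SV VS VS SV VS SV SV VS; concatenated:

VSSVSVVSSVVSVSSVSVVSVSSVVSSVSVVS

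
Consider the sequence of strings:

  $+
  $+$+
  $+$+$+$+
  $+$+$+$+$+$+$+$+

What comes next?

Each string is two copies of the previous one concatenated.
One more doubling of $+$+$+$+$+$+$+$+ gives the answer.

$+$+$+$+$+$+$+$+$+$+$+$+$+$+$+$+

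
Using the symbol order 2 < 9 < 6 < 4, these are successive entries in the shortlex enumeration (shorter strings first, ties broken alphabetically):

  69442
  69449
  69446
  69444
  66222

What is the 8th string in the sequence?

66224

Continuing the enumeration 3 steps past 66222: 66222 → 66229 → 66226 → (answer).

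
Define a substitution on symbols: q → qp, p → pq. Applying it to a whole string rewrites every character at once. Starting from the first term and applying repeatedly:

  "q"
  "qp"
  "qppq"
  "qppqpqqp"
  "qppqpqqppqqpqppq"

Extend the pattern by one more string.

qppqpqqppqqpqppqpqqpqppqqppqpqqp

Applying the rule to each of the 16 symbols of qppqpqqppqqpqppq gives the pieces qp pq pq qp pq qp qp pq pq qp qp pq qp pq pq qp, which concatenate to the answer.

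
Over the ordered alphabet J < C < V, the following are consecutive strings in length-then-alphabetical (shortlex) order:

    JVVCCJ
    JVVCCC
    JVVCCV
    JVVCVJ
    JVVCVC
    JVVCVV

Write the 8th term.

JVVVJC

Continuing the enumeration 2 steps past JVVCVV: JVVCVV → JVVVJJ → (answer).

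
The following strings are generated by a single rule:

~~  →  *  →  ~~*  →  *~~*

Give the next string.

Each term (from the third on) is the two preceding terms concatenated in order: term 3 = ~~·* = ~~*.
Continuing: ~~* · *~~* gives term 5.

~~**~~*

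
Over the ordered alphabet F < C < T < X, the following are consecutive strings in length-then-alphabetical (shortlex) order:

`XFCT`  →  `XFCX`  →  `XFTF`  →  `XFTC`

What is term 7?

Advancing 3 positions from XFTC through XFTC → XFTT → XFTX reaches term 7.

XFXF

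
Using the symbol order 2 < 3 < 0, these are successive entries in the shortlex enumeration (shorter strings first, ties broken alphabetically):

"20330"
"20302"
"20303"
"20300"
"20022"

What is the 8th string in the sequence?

20032

Stepping forward 3 times from 20022: 20022 → 20023 → 20020, then the target.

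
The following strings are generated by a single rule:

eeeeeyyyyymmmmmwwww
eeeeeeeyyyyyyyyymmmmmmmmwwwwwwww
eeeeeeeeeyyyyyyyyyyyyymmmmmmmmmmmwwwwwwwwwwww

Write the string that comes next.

eeeeeeeeeeeyyyyyyyyyyyyyyyyymmmmmmmmmmmmmmwwwwwwwwwwwwwwww

Term n consists of 2n+3 e's, followed by 4n+1 y's, followed by 3n+2 m's, followed by 4n w's (n = 1, 2, …).
At n = 4 the blocks have lengths 11, 17, 14, 16.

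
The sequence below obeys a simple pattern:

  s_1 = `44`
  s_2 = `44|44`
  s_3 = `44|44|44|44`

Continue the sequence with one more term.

Each string is two copies of the previous one joined by '|'.
One more doubling of 44|44|44|44 gives the answer.

44|44|44|44|44|44|44|44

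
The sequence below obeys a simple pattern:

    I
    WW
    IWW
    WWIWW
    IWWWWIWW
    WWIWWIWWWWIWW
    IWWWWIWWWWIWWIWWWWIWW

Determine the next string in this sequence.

WWIWWIWWWWIWWIWWWWIWWWWIWWIWWWWIWW

From term 3 onward, concatenate the second-to-last term with the last: I·WW = IWW, WW·IWW = WWIWW, …
So term 8 is WWIWWIWWWWIWW·IWWWWIWWWWIWWIWWWWIWW.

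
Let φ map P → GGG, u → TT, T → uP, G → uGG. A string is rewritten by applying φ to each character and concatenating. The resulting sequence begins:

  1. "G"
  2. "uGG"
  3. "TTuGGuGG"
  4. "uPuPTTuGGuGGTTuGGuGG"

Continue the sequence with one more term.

Rewriting the 20 symbols of uPuPTTuGGuGGTTuGGuGG one by one yields TT GGG TT GGG uP uP TT uGG uGG TT uGG uGG uP uP TT uGG uGG TT uGG uGG; concatenated:

TTGGGTTGGGuPuPTTuGGuGGTTuGGuGGuPuPTTuGGuGGTTuGGuGG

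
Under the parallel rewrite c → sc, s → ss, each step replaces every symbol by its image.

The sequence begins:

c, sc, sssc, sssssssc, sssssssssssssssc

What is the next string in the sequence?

Applying the rule to each of the 16 symbols of sssssssssssssssc gives the pieces ss ss ss ss ss ss ss ss ss ss ss ss ss ss ss sc, which concatenate to the answer.

sssssssssssssssssssssssssssssssc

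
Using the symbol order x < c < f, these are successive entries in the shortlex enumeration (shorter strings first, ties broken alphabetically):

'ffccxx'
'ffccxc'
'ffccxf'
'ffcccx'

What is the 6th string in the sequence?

Stepping forward 2 times from ffcccx: ffcccx → ffcccc, then the target.

ffcccf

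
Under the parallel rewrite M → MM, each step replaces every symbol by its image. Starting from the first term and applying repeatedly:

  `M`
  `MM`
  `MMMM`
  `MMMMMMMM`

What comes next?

Apply φ to MMMMMMMM symbol by symbol: M→MM, M→MM, M→MM, M→MM, M→MM, M→MM, M→MM, M→MM; joined: MM MM MM MM MM MM MM MM.

MMMMMMMMMMMMMMMM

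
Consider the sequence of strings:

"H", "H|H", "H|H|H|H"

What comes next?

s(k+1) = s(k)·|·s(k) — each term doubles the last with '|' between the halves.
Doubling H|H|H|H with '|' between the halves:

H|H|H|H|H|H|H|H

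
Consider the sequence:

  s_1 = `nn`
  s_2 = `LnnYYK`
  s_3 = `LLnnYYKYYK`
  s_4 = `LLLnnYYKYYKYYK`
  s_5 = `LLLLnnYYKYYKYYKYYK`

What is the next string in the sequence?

s(k+1) = L·s(k)·YYK, so each term gains L as a prefix and YYK as a suffix.
Applying this once more to LLLLnnYYKYYKYYKYYK:

LLLLLnnYYKYYKYYKYYKYYK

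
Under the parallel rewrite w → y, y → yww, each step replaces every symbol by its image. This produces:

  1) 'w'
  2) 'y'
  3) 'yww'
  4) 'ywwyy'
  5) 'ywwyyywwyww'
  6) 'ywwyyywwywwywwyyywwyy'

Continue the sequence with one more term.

Rewriting the 21 symbols of ywwyyywwywwywwyyywwyy one by one yields yww y y yww yww yww y y yww y y yww y y yww yww yww y y yww yww; concatenated:

ywwyyywwywwywwyyywwyyywwyyywwywwywwyyywwyww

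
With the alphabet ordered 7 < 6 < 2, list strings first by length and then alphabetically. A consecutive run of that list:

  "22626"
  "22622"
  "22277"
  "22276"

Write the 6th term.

22267

Advancing 2 positions from 22276 through 22276 → 22272 reaches term 6.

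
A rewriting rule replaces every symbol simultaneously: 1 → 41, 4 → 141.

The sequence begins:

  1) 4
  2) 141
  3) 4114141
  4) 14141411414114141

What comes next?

Rewriting the 17 symbols of 14141411414114141 one by one yields 41 141 41 141 41 141 41 41 141 41 141 41 41 141 41 141 41; concatenated:

41141411414114141411414114141411414114141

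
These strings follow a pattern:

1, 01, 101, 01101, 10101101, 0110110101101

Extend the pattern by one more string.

101011010110110101101

Each term (from the third on) is the two preceding terms concatenated in order: term 3 = 1·01 = 101.
The next term joins 10101101 and 0110110101101.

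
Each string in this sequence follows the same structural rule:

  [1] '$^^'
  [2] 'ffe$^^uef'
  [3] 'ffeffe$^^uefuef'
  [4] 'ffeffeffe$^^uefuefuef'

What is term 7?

s(k+1) = ffe·s(k)·uef, so each term gains ffe as a prefix and uef as a suffix.
From ffeffeffe$^^uefuefuef, 3 further steps: ffeffeffe$^^uefuefuef → ffeffeffeffe$^^uefuefuefuef → ffeffeffeffeffe$^^uefuefuefuefuef → (answer).

ffeffeffeffeffeffe$^^uefuefuefuefuefuef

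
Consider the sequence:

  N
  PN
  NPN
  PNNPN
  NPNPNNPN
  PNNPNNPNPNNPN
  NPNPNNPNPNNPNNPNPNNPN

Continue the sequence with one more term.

PNNPNNPNPNNPNNPNPNNPNPNNPNNPNPNNPN

Each term (from the third on) is the two preceding terms concatenated in order: term 3 = N·PN = NPN.
So term 8 is PNNPNNPNPNNPN·NPNPNNPNPNNPNNPNPNNPN.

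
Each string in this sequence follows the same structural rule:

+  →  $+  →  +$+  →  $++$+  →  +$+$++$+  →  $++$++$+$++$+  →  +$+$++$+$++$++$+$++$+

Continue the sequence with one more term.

$++$++$+$++$++$+$++$+$++$++$+$++$+

Each term (from the third on) is the two preceding terms concatenated in order: term 3 = +·$+ = +$+.
The next term joins $++$++$+$++$+ and +$+$++$+$++$++$+$++$+.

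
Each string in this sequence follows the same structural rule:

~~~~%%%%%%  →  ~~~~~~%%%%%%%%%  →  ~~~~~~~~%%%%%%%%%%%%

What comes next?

~~~~~~~~~~%%%%%%%%%%%%%%%

Term n consists of 2n ~'s, followed by 3n %'s, where the shown terms are n = 2, 3, 4.
For the next term, n = 5, so the run lengths are 10, 15.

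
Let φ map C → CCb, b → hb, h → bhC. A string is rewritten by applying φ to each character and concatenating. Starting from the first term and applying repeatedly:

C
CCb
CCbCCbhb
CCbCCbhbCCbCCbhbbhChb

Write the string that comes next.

φ(CCbCCbhbCCbCCbhbbhChb) expands symbol-by-symbol to CCb CCb hb CCb CCb hb bhC hb CCb CCb hb CCb CCb hb bhC hb hb bhC CCb bhC hb; joining the 21 pieces gives the next term.

CCbCCbhbCCbCCbhbbhChbCCbCCbhbCCbCCbhbbhChbhbbhCCCbbhChb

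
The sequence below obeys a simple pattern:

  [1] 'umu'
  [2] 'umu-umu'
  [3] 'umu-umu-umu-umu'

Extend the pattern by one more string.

Every step duplicates the string with '-' between the halves.
One more doubling of umu-umu-umu-umu gives the answer.

umu-umu-umu-umu-umu-umu-umu-umu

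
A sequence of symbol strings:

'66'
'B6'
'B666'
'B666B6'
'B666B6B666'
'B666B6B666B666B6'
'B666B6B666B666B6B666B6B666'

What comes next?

B666B6B666B666B6B666B6B666B666B6B666B666B6

This is a Fibonacci-style word recurrence s(k) = s(k−1)·s(k−2): e.g. B6·66 = B666.
Continuing: B666B6B666B666B6B666B6B666 · B666B6B666B666B6 gives term 8.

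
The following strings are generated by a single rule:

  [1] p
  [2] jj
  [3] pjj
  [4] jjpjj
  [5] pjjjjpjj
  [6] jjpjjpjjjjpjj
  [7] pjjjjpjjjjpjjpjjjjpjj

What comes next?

jjpjjpjjjjpjjpjjjjpjjjjpjjpjjjjpjj

Each term (from the third on) is the two preceding terms concatenated in order: term 3 = p·jj = pjj.
So term 8 is jjpjjpjjjjpjj·pjjjjpjjjjpjjpjjjjpjj.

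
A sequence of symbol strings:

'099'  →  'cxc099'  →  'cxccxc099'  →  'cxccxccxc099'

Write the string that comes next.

cxccxccxccxc099

The strings grow by a fixed prefix cxc each time.
One more step from cxccxccxc099 gives the answer.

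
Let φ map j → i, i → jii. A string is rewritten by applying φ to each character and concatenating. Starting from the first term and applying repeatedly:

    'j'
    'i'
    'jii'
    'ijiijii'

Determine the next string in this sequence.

jiiijiijiiijiijii

Rewriting each symbol of ijiijii: i→jii, j→i, i→jii, i→jii, j→i, i→jii, i→jii, which concatenates to jii i jii jii i jii jii.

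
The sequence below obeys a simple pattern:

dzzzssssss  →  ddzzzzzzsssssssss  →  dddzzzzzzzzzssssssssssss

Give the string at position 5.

dddddzzzzzzzzzzzzzzzssssssssssssssssss

Reading off run lengths: d runs 1, 2, 3; z runs 3, 6, 9; s runs 6, 9, 12 — each is linear in n (n = 1, 2, …).
Setting n = 5 gives 5, 15, 18 characters in each block.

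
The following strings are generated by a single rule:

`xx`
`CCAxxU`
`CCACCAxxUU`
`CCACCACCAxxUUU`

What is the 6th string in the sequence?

CCACCACCACCACCAxxUUUUU

Each term wraps the previous one in CCA on the left and U on the right.
From CCACCACCAxxUUU, 2 further steps: CCACCACCAxxUUU → CCACCACCACCAxxUUUU → (answer).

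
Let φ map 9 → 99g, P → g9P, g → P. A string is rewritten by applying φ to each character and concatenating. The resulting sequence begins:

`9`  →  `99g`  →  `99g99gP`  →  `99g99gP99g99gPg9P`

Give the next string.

99g99gP99g99gPg9P99g99gP99g99gPg9PP99gg9P

φ(99g99gP99g99gPg9P) expands symbol-by-symbol to 99g 99g P 99g 99g P g9P 99g 99g P 99g 99g P g9P P 99g g9P; joining the 17 pieces gives the next term.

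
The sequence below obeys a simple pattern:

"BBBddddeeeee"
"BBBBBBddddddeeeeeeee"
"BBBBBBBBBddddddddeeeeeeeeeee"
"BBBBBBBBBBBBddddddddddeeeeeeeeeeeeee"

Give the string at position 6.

BBBBBBBBBBBBBBBBBBddddddddddddddeeeeeeeeeeeeeeeeeeee

Each string has the form B^{3n} d^{2n+2} e^{3n+2} (n = 1, 2, …).
Setting n = 6 gives 18, 14, 20 characters in each block.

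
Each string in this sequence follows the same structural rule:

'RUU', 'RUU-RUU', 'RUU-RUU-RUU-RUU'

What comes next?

Every step duplicates the string with '-' between the halves.
Doubling RUU-RUU-RUU-RUU with '-' between the halves:

RUU-RUU-RUU-RUU-RUU-RUU-RUU-RUU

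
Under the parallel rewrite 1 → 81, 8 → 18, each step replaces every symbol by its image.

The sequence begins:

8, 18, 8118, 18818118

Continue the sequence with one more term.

Rewriting each symbol of 18818118: 1→81, 8→18, 8→18, 1→81, 8→18, 1→81, 1→81, 8→18, which concatenates to 81 18 18 81 18 81 81 18.

8118188118818118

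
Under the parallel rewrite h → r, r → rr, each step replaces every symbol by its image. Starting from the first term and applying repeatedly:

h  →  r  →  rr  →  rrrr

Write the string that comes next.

Expanding rrrr: r→rr, r→rr, r→rr, r→rr. Concatenated: rr rr rr rr.

rrrrrrrr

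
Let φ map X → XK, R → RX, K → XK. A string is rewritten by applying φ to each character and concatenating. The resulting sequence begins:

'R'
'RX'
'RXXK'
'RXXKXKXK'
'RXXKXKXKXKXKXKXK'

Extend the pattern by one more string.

RXXKXKXKXKXKXKXKXKXKXKXKXKXKXKXK

Replace each of the 16 characters of RXXKXKXKXKXKXKXK in place — RX XK XK XK XK XK XK XK XK XK XK XK XK XK XK XK — and concatenate.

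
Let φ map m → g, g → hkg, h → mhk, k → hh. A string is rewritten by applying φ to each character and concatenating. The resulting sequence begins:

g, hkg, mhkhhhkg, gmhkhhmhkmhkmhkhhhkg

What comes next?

hkggmhkhhmhkmhkgmhkhhgmhkhhgmhkhhmhkmhkmhkhhhkg

Replace each of the 20 characters of gmhkhhmhkmhkmhkhhhkg in place — hkg g mhk hh mhk mhk g mhk hh g mhk hh g mhk hh mhk mhk mhk hh hkg — and concatenate.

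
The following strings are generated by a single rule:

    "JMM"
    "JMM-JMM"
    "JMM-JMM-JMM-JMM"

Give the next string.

Every step duplicates the string with '-' between the halves.
So the next term is two copies of JMM-JMM-JMM-JMM with '-' between the halves.

JMM-JMM-JMM-JMM-JMM-JMM-JMM-JMM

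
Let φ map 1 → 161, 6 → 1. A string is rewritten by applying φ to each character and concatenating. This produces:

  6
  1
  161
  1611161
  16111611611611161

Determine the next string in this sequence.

Replace each of the 17 characters of 16111611611611161 in place — 161 1 161 161 161 1 161 161 1 161 161 1 161 161 161 1 161 — and concatenate.

16111611611611161161116116111611611611161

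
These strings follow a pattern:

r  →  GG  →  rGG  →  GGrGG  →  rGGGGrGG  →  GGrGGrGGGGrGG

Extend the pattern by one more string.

This is a Fibonacci-style word recurrence s(k) = s(k−2)·s(k−1): e.g. r·GG = rGG.
Continuing: rGGGGrGG · GGrGGrGGGGrGG gives term 7.

rGGGGrGGGGrGGrGGGGrGG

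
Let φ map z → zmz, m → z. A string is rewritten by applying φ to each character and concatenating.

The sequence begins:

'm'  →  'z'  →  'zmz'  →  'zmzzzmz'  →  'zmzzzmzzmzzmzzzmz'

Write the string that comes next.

Replace each of the 17 characters of zmzzzmzzmzzmzzzmz in place — zmz z zmz zmz zmz z zmz zmz z zmz zmz z zmz zmz zmz z zmz — and concatenate.

zmzzzmzzmzzmzzzmzzmzzzmzzmzzzmzzmzzmzzzmz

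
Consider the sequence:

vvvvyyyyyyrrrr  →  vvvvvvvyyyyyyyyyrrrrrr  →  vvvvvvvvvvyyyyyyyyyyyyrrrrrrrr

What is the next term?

The n-th term is 3n-2 v's then 3n y's then 2n r's, where the shown terms are n = 2, 3, 4.
For the next term, n = 5, so the run lengths are 13, 15, 10.

vvvvvvvvvvvvvyyyyyyyyyyyyyyyrrrrrrrrrr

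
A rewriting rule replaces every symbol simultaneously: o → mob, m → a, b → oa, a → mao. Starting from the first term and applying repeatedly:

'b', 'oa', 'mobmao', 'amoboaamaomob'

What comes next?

Rewriting the 13 symbols of amoboaamaomob one by one yields mao a mob oa mob mao mao a mao mob a mob oa; concatenated:

maoamoboamobmaomaoamaomobamoboa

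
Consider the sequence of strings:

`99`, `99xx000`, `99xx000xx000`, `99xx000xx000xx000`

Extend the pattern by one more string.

Each term is the previous one with xx000 appended.
So the next term is 99xx000xx000xx000·xx000.

99xx000xx000xx000xx000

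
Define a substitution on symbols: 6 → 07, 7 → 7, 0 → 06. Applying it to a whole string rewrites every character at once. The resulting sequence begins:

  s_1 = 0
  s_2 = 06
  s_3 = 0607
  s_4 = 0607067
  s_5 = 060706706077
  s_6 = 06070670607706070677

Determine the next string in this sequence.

Replace each of the 20 characters of 06070670607706070677 in place — 06 07 06 7 06 07 7 06 07 06 7 7 06 07 06 7 06 07 7 7 — and concatenate.

060706706077060706770607067060777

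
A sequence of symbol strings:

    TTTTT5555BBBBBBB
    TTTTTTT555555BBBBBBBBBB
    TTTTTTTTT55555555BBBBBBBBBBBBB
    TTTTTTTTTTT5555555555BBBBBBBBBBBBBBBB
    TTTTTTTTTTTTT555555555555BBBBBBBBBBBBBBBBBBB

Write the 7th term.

TTTTTTTTTTTTTTTTT5555555555555555BBBBBBBBBBBBBBBBBBBBBBBBB

The n-th term is 2n+1 T's then 2n 5's then 3n+1 B's, where the shown terms are n = 2, 3, 4, 5, 6.
For term 7, n = 8, so the run lengths are 17, 16, 25.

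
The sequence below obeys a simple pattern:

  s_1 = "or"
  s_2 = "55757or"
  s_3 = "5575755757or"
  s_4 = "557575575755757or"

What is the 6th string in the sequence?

The strings grow by a fixed prefix 55757 each time.
From 557575575755757or, 2 further steps: 557575575755757or → 55757557575575755757or → (answer).

5575755757557575575755757or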